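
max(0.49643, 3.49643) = 3.49643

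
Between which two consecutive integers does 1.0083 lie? 1 and 2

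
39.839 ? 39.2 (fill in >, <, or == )>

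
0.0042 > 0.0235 False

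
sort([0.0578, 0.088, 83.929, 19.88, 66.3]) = [0.0578, 0.088, 19.88, 66.3, 83.929]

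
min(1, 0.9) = 0.9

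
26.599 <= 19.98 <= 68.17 False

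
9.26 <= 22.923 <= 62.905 True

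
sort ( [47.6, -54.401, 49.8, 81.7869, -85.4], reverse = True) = [81.7869, 49.8, 47.6, -54.401, -85.4]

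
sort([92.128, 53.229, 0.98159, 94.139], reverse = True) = [94.139, 92.128, 53.229, 0.98159]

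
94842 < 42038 False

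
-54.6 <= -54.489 True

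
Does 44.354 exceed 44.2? Yes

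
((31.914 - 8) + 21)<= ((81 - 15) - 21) True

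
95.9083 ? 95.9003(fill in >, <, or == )>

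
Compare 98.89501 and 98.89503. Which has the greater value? 98.89503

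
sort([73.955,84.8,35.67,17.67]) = [17.67,35.67,73.955,84.8]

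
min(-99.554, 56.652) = -99.554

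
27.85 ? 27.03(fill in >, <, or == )>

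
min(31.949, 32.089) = 31.949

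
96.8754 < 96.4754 False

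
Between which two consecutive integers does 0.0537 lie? 0 and 1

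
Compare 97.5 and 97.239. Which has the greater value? 97.5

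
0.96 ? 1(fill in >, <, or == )<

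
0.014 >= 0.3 False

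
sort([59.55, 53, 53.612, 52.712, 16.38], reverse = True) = [59.55, 53.612, 53, 52.712, 16.38]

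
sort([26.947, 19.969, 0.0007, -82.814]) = [-82.814, 0.0007, 19.969, 26.947]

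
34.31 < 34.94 True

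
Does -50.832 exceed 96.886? No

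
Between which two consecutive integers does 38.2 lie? 38 and 39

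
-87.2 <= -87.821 False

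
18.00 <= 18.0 True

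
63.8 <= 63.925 True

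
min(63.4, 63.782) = 63.4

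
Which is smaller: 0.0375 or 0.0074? 0.0074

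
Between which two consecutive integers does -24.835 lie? -25 and -24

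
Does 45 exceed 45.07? No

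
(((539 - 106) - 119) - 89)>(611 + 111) False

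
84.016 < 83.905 False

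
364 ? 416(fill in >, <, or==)<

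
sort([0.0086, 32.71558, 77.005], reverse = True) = [77.005, 32.71558, 0.0086]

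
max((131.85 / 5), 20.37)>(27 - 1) True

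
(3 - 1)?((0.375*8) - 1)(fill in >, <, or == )==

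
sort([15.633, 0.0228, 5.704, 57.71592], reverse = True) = [57.71592, 15.633, 5.704, 0.0228]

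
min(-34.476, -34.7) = -34.7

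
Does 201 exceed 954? No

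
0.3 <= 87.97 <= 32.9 False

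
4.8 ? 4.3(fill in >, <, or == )>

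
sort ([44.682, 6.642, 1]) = [1, 6.642, 44.682]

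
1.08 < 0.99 False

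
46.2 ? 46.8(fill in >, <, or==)<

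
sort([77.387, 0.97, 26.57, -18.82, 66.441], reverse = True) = [77.387, 66.441, 26.57, 0.97, -18.82]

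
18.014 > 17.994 True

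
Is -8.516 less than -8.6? No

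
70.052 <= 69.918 False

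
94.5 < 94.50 False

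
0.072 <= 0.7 True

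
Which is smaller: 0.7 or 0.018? 0.018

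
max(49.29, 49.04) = 49.29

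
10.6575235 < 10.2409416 False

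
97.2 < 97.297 True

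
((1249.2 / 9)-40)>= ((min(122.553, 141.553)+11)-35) True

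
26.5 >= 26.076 True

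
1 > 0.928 True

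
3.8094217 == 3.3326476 False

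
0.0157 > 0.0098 True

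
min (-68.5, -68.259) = -68.5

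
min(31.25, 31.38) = 31.25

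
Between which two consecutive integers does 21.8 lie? 21 and 22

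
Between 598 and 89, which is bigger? 598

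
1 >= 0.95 True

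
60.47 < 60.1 False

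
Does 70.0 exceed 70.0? No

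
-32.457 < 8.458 True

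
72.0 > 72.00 False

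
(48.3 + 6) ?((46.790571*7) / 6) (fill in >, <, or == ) <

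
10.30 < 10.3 False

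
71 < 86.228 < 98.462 True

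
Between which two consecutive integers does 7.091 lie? 7 and 8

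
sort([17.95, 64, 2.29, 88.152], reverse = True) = [88.152, 64, 17.95, 2.29]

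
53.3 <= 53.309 True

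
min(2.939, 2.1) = 2.1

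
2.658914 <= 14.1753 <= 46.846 True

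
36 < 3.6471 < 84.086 False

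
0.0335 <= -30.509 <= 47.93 False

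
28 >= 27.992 True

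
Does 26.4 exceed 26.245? Yes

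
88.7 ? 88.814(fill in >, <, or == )<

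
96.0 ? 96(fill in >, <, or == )==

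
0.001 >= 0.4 False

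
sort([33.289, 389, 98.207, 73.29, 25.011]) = [25.011, 33.289, 73.29, 98.207, 389]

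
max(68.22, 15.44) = 68.22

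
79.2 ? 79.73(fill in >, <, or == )<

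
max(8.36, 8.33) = 8.36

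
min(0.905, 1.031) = 0.905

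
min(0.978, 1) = 0.978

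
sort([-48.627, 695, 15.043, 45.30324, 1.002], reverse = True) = [695, 45.30324, 15.043, 1.002, -48.627]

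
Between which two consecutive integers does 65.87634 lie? 65 and 66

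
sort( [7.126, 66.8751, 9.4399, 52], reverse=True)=[66.8751, 52, 9.4399, 7.126]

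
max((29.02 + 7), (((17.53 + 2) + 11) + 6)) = 36.53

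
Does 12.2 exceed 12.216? No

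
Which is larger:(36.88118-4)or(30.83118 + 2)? (36.88118-4)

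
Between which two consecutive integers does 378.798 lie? 378 and 379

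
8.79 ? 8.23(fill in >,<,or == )>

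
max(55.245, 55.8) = 55.8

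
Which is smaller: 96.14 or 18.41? 18.41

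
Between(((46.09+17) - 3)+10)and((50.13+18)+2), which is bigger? ((50.13+18)+2)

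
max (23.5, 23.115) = 23.5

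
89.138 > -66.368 True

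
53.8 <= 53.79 False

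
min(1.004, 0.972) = 0.972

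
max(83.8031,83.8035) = 83.8035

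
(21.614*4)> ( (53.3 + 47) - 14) True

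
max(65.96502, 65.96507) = 65.96507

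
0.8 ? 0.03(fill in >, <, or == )>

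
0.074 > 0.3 False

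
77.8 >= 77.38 True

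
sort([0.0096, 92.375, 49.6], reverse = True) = [92.375, 49.6, 0.0096]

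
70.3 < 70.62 True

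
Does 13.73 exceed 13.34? Yes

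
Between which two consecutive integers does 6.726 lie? 6 and 7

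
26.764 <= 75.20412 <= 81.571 True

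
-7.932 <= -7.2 True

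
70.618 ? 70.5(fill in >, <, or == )>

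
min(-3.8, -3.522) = -3.8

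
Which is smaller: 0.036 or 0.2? 0.036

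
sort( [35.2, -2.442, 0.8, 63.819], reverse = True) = [63.819, 35.2, 0.8, -2.442]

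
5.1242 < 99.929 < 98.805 False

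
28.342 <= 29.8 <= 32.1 True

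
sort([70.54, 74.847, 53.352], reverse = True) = [74.847, 70.54, 53.352]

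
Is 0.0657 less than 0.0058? No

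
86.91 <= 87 True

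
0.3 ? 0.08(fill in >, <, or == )>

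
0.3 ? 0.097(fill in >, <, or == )>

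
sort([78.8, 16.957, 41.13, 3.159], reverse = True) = [78.8, 41.13, 16.957, 3.159]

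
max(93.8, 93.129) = 93.8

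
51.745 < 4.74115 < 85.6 False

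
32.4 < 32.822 True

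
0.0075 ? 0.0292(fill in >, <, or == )<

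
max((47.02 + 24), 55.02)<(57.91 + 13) False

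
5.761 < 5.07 False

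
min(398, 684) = 398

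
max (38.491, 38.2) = 38.491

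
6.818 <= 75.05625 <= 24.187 False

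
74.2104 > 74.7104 False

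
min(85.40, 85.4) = 85.40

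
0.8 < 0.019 False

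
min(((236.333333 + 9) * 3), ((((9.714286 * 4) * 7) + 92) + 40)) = 404.000008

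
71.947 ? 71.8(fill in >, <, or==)>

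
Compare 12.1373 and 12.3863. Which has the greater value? 12.3863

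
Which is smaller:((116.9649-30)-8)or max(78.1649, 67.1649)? max(78.1649, 67.1649)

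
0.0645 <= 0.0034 False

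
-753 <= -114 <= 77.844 True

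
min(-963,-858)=-963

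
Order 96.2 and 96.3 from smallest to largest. 96.2, 96.3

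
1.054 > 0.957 True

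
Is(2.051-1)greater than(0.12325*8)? Yes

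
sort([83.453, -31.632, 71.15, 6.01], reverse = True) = [83.453, 71.15, 6.01, -31.632]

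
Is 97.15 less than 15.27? No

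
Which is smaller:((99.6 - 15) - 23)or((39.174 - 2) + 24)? ((39.174 - 2) + 24)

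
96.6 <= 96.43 False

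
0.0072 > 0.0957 False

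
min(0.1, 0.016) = 0.016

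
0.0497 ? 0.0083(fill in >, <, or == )>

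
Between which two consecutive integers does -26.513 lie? -27 and -26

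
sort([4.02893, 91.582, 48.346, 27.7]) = [4.02893, 27.7, 48.346, 91.582]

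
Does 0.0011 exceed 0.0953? No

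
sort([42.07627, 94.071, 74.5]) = [42.07627, 74.5, 94.071]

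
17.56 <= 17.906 True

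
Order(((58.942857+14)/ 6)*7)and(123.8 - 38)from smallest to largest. (((58.942857+14)/ 6)*7), (123.8 - 38)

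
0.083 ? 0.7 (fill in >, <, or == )<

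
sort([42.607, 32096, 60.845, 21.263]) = [21.263, 42.607, 60.845, 32096]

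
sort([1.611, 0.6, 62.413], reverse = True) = [62.413, 1.611, 0.6]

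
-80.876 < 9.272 True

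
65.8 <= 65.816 True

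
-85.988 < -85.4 True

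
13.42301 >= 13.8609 False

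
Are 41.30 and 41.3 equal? Yes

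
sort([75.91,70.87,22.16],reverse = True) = [75.91,70.87,22.16]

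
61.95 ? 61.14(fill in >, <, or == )>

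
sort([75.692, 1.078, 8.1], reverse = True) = [75.692, 8.1, 1.078]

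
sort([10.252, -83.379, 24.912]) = [-83.379, 10.252, 24.912]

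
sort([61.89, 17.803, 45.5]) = [17.803, 45.5, 61.89]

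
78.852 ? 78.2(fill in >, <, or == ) >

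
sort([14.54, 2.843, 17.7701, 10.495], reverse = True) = [17.7701, 14.54, 10.495, 2.843]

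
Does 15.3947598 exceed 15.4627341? No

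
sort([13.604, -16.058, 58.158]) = [-16.058, 13.604, 58.158]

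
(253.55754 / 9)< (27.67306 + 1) True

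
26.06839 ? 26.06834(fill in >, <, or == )>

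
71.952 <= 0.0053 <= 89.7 False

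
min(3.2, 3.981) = 3.2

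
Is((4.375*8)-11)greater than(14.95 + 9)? Yes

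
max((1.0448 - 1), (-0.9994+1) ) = 0.0448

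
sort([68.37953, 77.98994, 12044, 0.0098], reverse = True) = [12044, 77.98994, 68.37953, 0.0098]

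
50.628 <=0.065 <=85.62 False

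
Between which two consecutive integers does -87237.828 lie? -87238 and -87237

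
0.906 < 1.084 True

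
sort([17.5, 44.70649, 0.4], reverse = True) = [44.70649, 17.5, 0.4]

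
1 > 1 False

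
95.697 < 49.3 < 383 False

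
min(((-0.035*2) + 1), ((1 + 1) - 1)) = 0.93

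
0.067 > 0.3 False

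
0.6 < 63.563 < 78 True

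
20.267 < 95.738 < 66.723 False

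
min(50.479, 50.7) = 50.479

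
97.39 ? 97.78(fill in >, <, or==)<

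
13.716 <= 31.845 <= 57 True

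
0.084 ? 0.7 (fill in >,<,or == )<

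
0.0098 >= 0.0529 False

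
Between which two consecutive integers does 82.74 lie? 82 and 83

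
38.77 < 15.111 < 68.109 False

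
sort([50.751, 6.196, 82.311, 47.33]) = [6.196, 47.33, 50.751, 82.311]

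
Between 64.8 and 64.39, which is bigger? 64.8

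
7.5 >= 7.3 True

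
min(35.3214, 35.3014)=35.3014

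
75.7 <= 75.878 True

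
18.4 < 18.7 True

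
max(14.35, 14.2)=14.35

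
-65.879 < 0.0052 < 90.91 True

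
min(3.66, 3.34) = 3.34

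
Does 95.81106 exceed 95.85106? No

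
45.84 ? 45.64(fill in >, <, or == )>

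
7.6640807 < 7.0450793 False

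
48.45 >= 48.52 False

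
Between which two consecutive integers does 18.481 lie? 18 and 19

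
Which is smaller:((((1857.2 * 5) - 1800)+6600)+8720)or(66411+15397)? ((((1857.2 * 5) - 1800)+6600)+8720)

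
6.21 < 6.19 False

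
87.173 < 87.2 True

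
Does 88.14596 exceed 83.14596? Yes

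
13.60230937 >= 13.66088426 False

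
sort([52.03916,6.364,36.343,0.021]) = [0.021,6.364,36.343,52.03916]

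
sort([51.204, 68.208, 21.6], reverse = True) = [68.208, 51.204, 21.6]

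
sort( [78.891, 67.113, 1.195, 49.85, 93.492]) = [1.195, 49.85, 67.113, 78.891, 93.492]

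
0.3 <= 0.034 False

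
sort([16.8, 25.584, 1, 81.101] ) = [1, 16.8, 25.584, 81.101]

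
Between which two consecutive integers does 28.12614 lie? 28 and 29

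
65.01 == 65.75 False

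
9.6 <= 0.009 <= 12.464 False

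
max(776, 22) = 776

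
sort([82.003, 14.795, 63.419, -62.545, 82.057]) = [-62.545, 14.795, 63.419, 82.003, 82.057]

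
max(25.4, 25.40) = 25.40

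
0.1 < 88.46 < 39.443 False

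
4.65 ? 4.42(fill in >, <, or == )>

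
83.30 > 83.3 False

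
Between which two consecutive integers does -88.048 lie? -89 and -88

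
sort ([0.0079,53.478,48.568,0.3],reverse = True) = [53.478,48.568,0.3,0.0079]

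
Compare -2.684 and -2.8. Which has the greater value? -2.684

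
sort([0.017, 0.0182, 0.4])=[0.017, 0.0182, 0.4]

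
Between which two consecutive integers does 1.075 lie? 1 and 2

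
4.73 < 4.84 True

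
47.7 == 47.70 True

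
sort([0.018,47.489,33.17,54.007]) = [0.018,33.17,47.489,54.007]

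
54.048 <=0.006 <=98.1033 False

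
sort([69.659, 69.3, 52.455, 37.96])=[37.96, 52.455, 69.3, 69.659]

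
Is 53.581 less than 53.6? Yes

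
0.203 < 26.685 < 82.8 True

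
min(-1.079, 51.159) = -1.079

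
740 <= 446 False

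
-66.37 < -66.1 True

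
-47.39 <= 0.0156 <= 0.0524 True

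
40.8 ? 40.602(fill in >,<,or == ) >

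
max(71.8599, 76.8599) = 76.8599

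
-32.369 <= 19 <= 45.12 True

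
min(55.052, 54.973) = 54.973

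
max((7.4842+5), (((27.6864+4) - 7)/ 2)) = 12.4842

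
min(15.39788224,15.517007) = 15.39788224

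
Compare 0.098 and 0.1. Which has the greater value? 0.1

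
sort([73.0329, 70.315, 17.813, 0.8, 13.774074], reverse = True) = [73.0329, 70.315, 17.813, 13.774074, 0.8]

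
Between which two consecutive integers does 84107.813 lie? 84107 and 84108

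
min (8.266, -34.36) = -34.36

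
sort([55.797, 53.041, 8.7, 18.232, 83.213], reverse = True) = [83.213, 55.797, 53.041, 18.232, 8.7]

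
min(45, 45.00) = 45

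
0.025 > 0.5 False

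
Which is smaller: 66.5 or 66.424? 66.424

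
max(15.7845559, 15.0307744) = 15.7845559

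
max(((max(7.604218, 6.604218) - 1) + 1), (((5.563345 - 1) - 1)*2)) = 7.604218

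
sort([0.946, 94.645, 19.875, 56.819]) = [0.946, 19.875, 56.819, 94.645]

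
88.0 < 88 False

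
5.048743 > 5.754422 False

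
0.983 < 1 True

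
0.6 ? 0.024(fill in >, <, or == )>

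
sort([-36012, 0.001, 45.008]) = [-36012, 0.001, 45.008]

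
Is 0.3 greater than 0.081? Yes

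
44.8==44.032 False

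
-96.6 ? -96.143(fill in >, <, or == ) <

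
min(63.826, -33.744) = -33.744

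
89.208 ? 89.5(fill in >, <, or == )<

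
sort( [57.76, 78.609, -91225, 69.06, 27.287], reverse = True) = [78.609, 69.06, 57.76, 27.287, -91225]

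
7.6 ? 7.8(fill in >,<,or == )<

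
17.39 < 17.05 False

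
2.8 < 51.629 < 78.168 True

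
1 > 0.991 True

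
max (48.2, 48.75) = 48.75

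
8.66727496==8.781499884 False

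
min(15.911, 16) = 15.911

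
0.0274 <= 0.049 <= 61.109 True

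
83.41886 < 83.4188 False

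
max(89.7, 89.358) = 89.7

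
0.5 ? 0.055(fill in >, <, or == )>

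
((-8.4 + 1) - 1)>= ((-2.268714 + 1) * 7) True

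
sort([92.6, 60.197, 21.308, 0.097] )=[0.097, 21.308, 60.197, 92.6]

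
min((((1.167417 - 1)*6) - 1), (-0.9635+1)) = 0.004502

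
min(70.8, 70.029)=70.029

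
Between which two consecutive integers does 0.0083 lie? 0 and 1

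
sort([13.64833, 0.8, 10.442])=[0.8, 10.442, 13.64833]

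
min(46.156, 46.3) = 46.156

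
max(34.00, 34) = 34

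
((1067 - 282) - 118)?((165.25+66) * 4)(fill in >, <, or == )<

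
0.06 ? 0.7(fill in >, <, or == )<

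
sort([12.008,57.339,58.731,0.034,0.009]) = [0.009,0.034,12.008,57.339,58.731]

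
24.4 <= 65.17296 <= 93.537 True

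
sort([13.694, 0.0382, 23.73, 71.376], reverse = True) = [71.376, 23.73, 13.694, 0.0382]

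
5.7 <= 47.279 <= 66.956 True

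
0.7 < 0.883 True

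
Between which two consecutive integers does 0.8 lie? 0 and 1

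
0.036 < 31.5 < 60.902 True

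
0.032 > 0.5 False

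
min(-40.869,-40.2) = -40.869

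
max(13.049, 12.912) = 13.049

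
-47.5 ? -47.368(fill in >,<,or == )<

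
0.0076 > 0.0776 False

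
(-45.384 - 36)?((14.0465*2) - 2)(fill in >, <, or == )<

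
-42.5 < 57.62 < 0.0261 False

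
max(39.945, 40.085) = 40.085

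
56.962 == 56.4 False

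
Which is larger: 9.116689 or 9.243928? 9.243928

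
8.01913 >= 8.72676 False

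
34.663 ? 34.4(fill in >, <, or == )>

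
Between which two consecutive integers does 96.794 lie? 96 and 97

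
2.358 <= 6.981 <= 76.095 True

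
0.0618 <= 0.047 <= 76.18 False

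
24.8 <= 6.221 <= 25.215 False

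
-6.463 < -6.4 True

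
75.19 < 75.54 True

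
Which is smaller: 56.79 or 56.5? 56.5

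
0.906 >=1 False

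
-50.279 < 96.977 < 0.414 False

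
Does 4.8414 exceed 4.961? No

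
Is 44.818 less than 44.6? No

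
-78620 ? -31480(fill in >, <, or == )<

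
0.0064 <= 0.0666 True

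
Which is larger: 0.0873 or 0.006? 0.0873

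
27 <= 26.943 False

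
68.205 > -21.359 True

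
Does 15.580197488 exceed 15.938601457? No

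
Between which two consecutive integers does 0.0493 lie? 0 and 1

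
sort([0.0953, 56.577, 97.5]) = [0.0953, 56.577, 97.5]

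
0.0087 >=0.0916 False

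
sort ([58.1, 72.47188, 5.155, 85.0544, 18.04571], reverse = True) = [85.0544, 72.47188, 58.1, 18.04571, 5.155]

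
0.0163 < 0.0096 False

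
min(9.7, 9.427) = 9.427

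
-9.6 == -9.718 False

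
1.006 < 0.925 False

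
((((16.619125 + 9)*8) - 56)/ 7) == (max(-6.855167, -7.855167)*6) False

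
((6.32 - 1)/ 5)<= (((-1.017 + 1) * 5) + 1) False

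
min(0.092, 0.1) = 0.092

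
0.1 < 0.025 False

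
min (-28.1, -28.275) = -28.275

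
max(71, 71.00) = 71.00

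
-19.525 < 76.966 True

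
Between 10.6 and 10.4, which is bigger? 10.6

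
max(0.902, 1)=1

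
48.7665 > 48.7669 False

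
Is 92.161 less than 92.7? Yes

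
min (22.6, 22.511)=22.511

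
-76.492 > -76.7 True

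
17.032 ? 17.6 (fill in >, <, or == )<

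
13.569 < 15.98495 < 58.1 True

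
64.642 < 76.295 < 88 True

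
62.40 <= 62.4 True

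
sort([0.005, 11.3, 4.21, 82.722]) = [0.005, 4.21, 11.3, 82.722]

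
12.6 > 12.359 True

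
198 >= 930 False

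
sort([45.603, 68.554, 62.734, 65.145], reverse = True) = [68.554, 65.145, 62.734, 45.603]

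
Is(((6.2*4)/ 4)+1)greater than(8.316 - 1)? No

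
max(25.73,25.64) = 25.73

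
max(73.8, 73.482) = 73.8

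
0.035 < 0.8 True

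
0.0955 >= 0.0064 True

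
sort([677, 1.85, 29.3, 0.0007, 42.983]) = [0.0007, 1.85, 29.3, 42.983, 677]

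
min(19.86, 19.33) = 19.33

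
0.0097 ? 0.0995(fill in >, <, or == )<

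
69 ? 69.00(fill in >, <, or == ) ==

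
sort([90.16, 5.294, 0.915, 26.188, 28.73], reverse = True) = [90.16, 28.73, 26.188, 5.294, 0.915]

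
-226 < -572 False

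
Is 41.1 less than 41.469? Yes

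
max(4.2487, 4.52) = 4.52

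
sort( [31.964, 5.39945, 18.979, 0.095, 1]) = [0.095, 1, 5.39945, 18.979, 31.964]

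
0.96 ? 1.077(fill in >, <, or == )<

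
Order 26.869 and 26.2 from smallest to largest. 26.2, 26.869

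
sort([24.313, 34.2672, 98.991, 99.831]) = [24.313, 34.2672, 98.991, 99.831]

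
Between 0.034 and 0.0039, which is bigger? 0.034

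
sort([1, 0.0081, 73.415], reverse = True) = [73.415, 1, 0.0081]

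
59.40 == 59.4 True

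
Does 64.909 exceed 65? No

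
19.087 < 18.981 False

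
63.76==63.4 False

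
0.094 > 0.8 False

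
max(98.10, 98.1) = 98.1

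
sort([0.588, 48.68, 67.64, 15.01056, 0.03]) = [0.03, 0.588, 15.01056, 48.68, 67.64]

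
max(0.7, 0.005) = 0.7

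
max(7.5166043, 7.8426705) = 7.8426705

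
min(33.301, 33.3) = 33.3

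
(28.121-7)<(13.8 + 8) True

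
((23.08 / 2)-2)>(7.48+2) True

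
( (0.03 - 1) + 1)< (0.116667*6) True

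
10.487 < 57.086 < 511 True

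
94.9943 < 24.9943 False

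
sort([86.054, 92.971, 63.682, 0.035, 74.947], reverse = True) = [92.971, 86.054, 74.947, 63.682, 0.035]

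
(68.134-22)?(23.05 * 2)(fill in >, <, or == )>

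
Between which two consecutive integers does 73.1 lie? 73 and 74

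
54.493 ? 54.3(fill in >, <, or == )>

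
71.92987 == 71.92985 False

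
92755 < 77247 False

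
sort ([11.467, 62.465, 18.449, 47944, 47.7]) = [11.467, 18.449, 47.7, 62.465, 47944]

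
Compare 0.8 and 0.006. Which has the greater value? 0.8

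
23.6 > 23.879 False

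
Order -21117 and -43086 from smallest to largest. -43086, -21117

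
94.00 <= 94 True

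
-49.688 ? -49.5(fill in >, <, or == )<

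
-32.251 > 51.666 False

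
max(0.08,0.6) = 0.6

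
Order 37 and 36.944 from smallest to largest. 36.944, 37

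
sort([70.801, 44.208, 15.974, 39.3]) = [15.974, 39.3, 44.208, 70.801]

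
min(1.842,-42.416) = -42.416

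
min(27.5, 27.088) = 27.088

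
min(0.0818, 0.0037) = 0.0037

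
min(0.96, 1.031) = 0.96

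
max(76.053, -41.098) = 76.053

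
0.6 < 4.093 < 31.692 True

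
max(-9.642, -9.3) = -9.3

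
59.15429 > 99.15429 False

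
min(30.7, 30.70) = 30.7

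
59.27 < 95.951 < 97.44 True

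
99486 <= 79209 False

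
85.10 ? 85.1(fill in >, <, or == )==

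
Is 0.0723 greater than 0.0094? Yes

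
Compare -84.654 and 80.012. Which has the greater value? 80.012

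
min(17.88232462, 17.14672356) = 17.14672356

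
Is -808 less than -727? Yes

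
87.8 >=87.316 True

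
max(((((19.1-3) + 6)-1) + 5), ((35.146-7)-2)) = 26.146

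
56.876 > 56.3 True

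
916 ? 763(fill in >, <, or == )>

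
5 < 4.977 False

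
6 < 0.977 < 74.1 False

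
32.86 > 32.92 False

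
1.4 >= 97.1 False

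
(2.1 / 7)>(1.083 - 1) True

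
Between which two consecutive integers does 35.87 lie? 35 and 36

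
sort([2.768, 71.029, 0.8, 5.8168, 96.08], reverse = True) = [96.08, 71.029, 5.8168, 2.768, 0.8]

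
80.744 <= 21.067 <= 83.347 False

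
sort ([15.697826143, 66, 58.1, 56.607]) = [15.697826143, 56.607, 58.1, 66]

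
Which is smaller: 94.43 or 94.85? 94.43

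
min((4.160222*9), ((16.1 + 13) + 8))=37.1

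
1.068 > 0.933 True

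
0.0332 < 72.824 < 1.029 False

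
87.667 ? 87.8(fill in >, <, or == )<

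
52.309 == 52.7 False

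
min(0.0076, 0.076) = 0.0076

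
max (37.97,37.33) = 37.97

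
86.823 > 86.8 True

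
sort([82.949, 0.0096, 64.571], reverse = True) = [82.949, 64.571, 0.0096]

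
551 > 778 False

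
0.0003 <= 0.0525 True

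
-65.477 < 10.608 True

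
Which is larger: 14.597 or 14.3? 14.597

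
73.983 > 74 False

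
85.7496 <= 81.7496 False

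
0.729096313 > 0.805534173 False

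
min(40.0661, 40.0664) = 40.0661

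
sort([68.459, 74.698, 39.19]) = [39.19, 68.459, 74.698]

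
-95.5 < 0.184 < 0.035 False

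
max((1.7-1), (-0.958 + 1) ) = 0.7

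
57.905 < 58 True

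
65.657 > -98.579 True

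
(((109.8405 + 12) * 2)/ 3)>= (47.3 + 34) False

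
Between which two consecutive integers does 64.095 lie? 64 and 65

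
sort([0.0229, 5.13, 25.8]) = [0.0229, 5.13, 25.8]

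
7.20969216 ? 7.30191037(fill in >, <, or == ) <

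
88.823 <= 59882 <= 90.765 False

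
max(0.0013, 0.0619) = 0.0619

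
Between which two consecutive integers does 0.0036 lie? 0 and 1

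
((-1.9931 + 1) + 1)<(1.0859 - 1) True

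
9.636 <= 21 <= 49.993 True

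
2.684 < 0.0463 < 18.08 False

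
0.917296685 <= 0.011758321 False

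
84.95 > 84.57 True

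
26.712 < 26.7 False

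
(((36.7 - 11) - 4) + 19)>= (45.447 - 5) True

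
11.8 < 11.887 True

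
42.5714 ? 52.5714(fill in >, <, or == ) <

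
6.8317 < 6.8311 False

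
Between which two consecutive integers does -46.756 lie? -47 and -46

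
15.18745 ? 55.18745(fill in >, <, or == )<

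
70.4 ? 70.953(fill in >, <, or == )<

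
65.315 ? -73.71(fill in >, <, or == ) >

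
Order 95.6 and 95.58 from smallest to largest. 95.58, 95.6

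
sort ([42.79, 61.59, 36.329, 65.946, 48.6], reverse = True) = [65.946, 61.59, 48.6, 42.79, 36.329]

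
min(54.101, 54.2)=54.101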